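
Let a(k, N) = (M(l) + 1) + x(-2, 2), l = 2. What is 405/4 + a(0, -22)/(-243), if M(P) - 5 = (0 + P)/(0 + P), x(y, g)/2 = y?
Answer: 32801/324 ≈ 101.24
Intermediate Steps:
x(y, g) = 2*y
M(P) = 6 (M(P) = 5 + (0 + P)/(0 + P) = 5 + P/P = 5 + 1 = 6)
a(k, N) = 3 (a(k, N) = (6 + 1) + 2*(-2) = 7 - 4 = 3)
405/4 + a(0, -22)/(-243) = 405/4 + 3/(-243) = 405*(1/4) + 3*(-1/243) = 405/4 - 1/81 = 32801/324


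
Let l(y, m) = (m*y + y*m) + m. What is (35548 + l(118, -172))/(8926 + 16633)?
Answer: -5216/25559 ≈ -0.20408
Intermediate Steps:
l(y, m) = m + 2*m*y (l(y, m) = (m*y + m*y) + m = 2*m*y + m = m + 2*m*y)
(35548 + l(118, -172))/(8926 + 16633) = (35548 - 172*(1 + 2*118))/(8926 + 16633) = (35548 - 172*(1 + 236))/25559 = (35548 - 172*237)*(1/25559) = (35548 - 40764)*(1/25559) = -5216*1/25559 = -5216/25559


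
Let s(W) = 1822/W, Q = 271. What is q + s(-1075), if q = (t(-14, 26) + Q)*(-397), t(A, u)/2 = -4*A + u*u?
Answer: -740456447/1075 ≈ -6.8880e+5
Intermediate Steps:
t(A, u) = -8*A + 2*u**2 (t(A, u) = 2*(-4*A + u*u) = 2*(-4*A + u**2) = 2*(u**2 - 4*A) = -8*A + 2*u**2)
q = -688795 (q = ((-8*(-14) + 2*26**2) + 271)*(-397) = ((112 + 2*676) + 271)*(-397) = ((112 + 1352) + 271)*(-397) = (1464 + 271)*(-397) = 1735*(-397) = -688795)
q + s(-1075) = -688795 + 1822/(-1075) = -688795 + 1822*(-1/1075) = -688795 - 1822/1075 = -740456447/1075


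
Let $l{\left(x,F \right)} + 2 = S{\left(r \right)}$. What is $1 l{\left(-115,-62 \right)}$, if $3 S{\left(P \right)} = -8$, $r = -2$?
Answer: $- \frac{14}{3} \approx -4.6667$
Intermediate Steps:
$S{\left(P \right)} = - \frac{8}{3}$ ($S{\left(P \right)} = \frac{1}{3} \left(-8\right) = - \frac{8}{3}$)
$l{\left(x,F \right)} = - \frac{14}{3}$ ($l{\left(x,F \right)} = -2 - \frac{8}{3} = - \frac{14}{3}$)
$1 l{\left(-115,-62 \right)} = 1 \left(- \frac{14}{3}\right) = - \frac{14}{3}$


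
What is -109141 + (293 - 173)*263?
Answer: -77581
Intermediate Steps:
-109141 + (293 - 173)*263 = -109141 + 120*263 = -109141 + 31560 = -77581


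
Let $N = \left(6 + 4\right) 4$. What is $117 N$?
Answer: $4680$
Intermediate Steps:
$N = 40$ ($N = 10 \cdot 4 = 40$)
$117 N = 117 \cdot 40 = 4680$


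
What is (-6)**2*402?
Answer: 14472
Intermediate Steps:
(-6)**2*402 = 36*402 = 14472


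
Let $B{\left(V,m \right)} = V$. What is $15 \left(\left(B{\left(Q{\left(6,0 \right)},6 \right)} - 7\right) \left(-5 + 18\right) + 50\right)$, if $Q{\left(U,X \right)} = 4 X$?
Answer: $-615$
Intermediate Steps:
$15 \left(\left(B{\left(Q{\left(6,0 \right)},6 \right)} - 7\right) \left(-5 + 18\right) + 50\right) = 15 \left(\left(4 \cdot 0 - 7\right) \left(-5 + 18\right) + 50\right) = 15 \left(\left(0 - 7\right) 13 + 50\right) = 15 \left(\left(-7\right) 13 + 50\right) = 15 \left(-91 + 50\right) = 15 \left(-41\right) = -615$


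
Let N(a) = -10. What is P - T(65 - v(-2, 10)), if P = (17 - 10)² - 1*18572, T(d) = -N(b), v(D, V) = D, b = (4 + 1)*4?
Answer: -18533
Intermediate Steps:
b = 20 (b = 5*4 = 20)
T(d) = 10 (T(d) = -1*(-10) = 10)
P = -18523 (P = 7² - 18572 = 49 - 18572 = -18523)
P - T(65 - v(-2, 10)) = -18523 - 1*10 = -18523 - 10 = -18533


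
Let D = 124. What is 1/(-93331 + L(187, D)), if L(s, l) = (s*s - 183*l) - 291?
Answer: -1/81345 ≈ -1.2293e-5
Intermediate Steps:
L(s, l) = -291 + s² - 183*l (L(s, l) = (s² - 183*l) - 291 = -291 + s² - 183*l)
1/(-93331 + L(187, D)) = 1/(-93331 + (-291 + 187² - 183*124)) = 1/(-93331 + (-291 + 34969 - 22692)) = 1/(-93331 + 11986) = 1/(-81345) = -1/81345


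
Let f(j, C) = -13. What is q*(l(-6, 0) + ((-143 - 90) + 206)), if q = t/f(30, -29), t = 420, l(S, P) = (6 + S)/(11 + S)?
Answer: 11340/13 ≈ 872.31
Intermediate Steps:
l(S, P) = (6 + S)/(11 + S)
q = -420/13 (q = 420/(-13) = 420*(-1/13) = -420/13 ≈ -32.308)
q*(l(-6, 0) + ((-143 - 90) + 206)) = -420*((6 - 6)/(11 - 6) + ((-143 - 90) + 206))/13 = -420*(0/5 + (-233 + 206))/13 = -420*((⅕)*0 - 27)/13 = -420*(0 - 27)/13 = -420/13*(-27) = 11340/13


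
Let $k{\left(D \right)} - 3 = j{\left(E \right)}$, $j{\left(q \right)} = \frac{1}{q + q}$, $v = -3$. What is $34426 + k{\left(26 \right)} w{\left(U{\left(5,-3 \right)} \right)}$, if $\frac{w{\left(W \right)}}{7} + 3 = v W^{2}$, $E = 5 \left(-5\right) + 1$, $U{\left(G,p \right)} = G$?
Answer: $\frac{262395}{8} \approx 32799.0$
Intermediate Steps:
$E = -24$ ($E = -25 + 1 = -24$)
$w{\left(W \right)} = -21 - 21 W^{2}$ ($w{\left(W \right)} = -21 + 7 \left(- 3 W^{2}\right) = -21 - 21 W^{2}$)
$j{\left(q \right)} = \frac{1}{2 q}$
$k{\left(D \right)} = \frac{143}{48}$ ($k{\left(D \right)} = 3 + \frac{1}{2 \left(-24\right)} = 3 + \frac{1}{2} \left(- \frac{1}{24}\right) = 3 - \frac{1}{48} = \frac{143}{48}$)
$34426 + k{\left(26 \right)} w{\left(U{\left(5,-3 \right)} \right)} = 34426 + \frac{143 \left(-21 - 21 \cdot 5^{2}\right)}{48} = 34426 + \frac{143 \left(-21 - 525\right)}{48} = 34426 + \frac{143}{48} \left(-546\right) = 34426 - \frac{13013}{8} = \frac{262395}{8}$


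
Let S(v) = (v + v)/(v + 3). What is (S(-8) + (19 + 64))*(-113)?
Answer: -48703/5 ≈ -9740.6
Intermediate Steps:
S(v) = 2*v/(3 + v) (S(v) = (2*v)/(3 + v) = 2*v/(3 + v))
(S(-8) + (19 + 64))*(-113) = (2*(-8)/(3 - 8) + (19 + 64))*(-113) = (2*(-8)/(-5) + 83)*(-113) = (2*(-8)*(-⅕) + 83)*(-113) = (16/5 + 83)*(-113) = (431/5)*(-113) = -48703/5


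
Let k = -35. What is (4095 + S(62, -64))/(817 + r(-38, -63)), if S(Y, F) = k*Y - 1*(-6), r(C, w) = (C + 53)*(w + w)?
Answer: -1931/1073 ≈ -1.7996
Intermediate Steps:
r(C, w) = 2*w*(53 + C) (r(C, w) = (53 + C)*(2*w) = 2*w*(53 + C))
S(Y, F) = 6 - 35*Y (S(Y, F) = -35*Y - 1*(-6) = -35*Y + 6 = 6 - 35*Y)
(4095 + S(62, -64))/(817 + r(-38, -63)) = (4095 + (6 - 35*62))/(817 + 2*(-63)*(53 - 38)) = (4095 + (6 - 2170))/(817 + 2*(-63)*15) = (4095 - 2164)/(817 - 1890) = 1931/(-1073) = 1931*(-1/1073) = -1931/1073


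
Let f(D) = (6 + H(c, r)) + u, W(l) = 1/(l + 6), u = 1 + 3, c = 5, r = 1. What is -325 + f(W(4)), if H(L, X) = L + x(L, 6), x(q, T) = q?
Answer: -305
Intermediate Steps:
u = 4
H(L, X) = 2*L (H(L, X) = L + L = 2*L)
W(l) = 1/(6 + l)
f(D) = 20 (f(D) = (6 + 2*5) + 4 = (6 + 10) + 4 = 16 + 4 = 20)
-325 + f(W(4)) = -325 + 20 = -305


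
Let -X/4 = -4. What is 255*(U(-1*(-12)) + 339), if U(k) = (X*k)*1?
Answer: 135405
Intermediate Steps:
X = 16 (X = -4*(-4) = 16)
U(k) = 16*k (U(k) = (16*k)*1 = 16*k)
255*(U(-1*(-12)) + 339) = 255*(16*(-1*(-12)) + 339) = 255*(16*12 + 339) = 255*(192 + 339) = 255*531 = 135405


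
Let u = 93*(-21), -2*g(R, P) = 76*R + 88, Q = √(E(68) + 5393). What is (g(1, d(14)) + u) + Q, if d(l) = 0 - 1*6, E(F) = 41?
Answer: -2035 + √5434 ≈ -1961.3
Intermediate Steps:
d(l) = -6 (d(l) = 0 - 6 = -6)
Q = √5434 (Q = √(41 + 5393) = √5434 ≈ 73.716)
g(R, P) = -44 - 38*R (g(R, P) = -(76*R + 88)/2 = -(88 + 76*R)/2 = -44 - 38*R)
u = -1953
(g(1, d(14)) + u) + Q = ((-44 - 38*1) - 1953) + √5434 = ((-44 - 38) - 1953) + √5434 = (-82 - 1953) + √5434 = -2035 + √5434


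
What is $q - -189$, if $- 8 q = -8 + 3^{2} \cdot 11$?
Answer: $\frac{1421}{8} \approx 177.63$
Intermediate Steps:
$q = - \frac{91}{8}$ ($q = - \frac{-8 + 3^{2} \cdot 11}{8} = - \frac{-8 + 9 \cdot 11}{8} = - \frac{-8 + 99}{8} = \left(- \frac{1}{8}\right) 91 = - \frac{91}{8} \approx -11.375$)
$q - -189 = - \frac{91}{8} - -189 = - \frac{91}{8} + 189 = \frac{1421}{8}$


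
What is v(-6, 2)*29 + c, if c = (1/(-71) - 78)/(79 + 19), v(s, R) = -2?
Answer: -409103/6958 ≈ -58.796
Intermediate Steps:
c = -5539/6958 (c = (1*(-1/71) - 78)/98 = (-1/71 - 78)*(1/98) = -5539/71*1/98 = -5539/6958 ≈ -0.79606)
v(-6, 2)*29 + c = -2*29 - 5539/6958 = -58 - 5539/6958 = -409103/6958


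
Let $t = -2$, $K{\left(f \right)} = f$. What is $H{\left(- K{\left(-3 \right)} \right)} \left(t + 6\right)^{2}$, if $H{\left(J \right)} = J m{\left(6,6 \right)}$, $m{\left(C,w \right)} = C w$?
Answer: $1728$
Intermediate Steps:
$H{\left(J \right)} = 36 J$ ($H{\left(J \right)} = J 6 \cdot 6 = J 36 = 36 J$)
$H{\left(- K{\left(-3 \right)} \right)} \left(t + 6\right)^{2} = 36 \left(\left(-1\right) \left(-3\right)\right) \left(-2 + 6\right)^{2} = 36 \cdot 3 \cdot 4^{2} = 108 \cdot 16 = 1728$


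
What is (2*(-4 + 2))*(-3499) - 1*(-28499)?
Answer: 42495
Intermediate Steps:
(2*(-4 + 2))*(-3499) - 1*(-28499) = (2*(-2))*(-3499) + 28499 = -4*(-3499) + 28499 = 13996 + 28499 = 42495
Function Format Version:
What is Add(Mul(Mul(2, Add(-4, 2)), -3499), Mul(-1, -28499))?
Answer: 42495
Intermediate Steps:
Add(Mul(Mul(2, Add(-4, 2)), -3499), Mul(-1, -28499)) = Add(Mul(Mul(2, -2), -3499), 28499) = Add(Mul(-4, -3499), 28499) = Add(13996, 28499) = 42495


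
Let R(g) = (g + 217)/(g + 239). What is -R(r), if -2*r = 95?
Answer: -339/383 ≈ -0.88512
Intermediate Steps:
r = -95/2 (r = -½*95 = -95/2 ≈ -47.500)
R(g) = (217 + g)/(239 + g)
-R(r) = -(217 - 95/2)/(239 - 95/2) = -339/(383/2*2) = -2*339/(383*2) = -1*339/383 = -339/383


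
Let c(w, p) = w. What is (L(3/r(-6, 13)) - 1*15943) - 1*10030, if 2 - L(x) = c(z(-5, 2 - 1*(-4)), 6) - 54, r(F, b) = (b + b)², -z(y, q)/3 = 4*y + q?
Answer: -25959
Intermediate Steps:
z(y, q) = -12*y - 3*q (z(y, q) = -3*(4*y + q) = -3*(q + 4*y) = -12*y - 3*q)
r(F, b) = 4*b² (r(F, b) = (2*b)² = 4*b²)
L(x) = 14 (L(x) = 2 - ((-12*(-5) - 3*(2 - 1*(-4))) - 54) = 2 - ((60 - 3*(2 + 4)) - 54) = 2 - ((60 - 3*6) - 54) = 2 - ((60 - 18) - 54) = 2 - (42 - 54) = 2 - 1*(-12) = 2 + 12 = 14)
(L(3/r(-6, 13)) - 1*15943) - 1*10030 = (14 - 1*15943) - 1*10030 = (14 - 15943) - 10030 = -15929 - 10030 = -25959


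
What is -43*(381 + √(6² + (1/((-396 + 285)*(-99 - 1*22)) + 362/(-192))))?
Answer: -16383 - 43*√3255009954/9768 ≈ -16634.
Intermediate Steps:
-43*(381 + √(6² + (1/((-396 + 285)*(-99 - 1*22)) + 362/(-192)))) = -43*(381 + √(36 + (1/((-111)*(-99 - 22)) + 362*(-1/192)))) = -43*(381 + √(36 + (-1/111/(-121) - 181/96))) = -43*(381 + √(36 + (-1/111*(-1/121) - 181/96))) = -43*(381 + √(36 + (1/13431 - 181/96))) = -43*(381 + √(36 - 810305/429792)) = -43*(381 + √(14662207/429792)) = -43*(381 + √3255009954/9768) = -16383 - 43*√3255009954/9768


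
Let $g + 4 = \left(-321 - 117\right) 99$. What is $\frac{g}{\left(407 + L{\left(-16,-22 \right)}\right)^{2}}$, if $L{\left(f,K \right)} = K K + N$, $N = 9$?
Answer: $- \frac{21683}{405000} \approx -0.053538$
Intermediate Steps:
$L{\left(f,K \right)} = 9 + K^{2}$ ($L{\left(f,K \right)} = K K + 9 = K^{2} + 9 = 9 + K^{2}$)
$g = -43366$ ($g = -4 + \left(-321 - 117\right) 99 = -4 - 43362 = -43366$)
$\frac{g}{\left(407 + L{\left(-16,-22 \right)}\right)^{2}} = - \frac{43366}{\left(407 + \left(9 + \left(-22\right)^{2}\right)\right)^{2}} = - \frac{43366}{\left(407 + \left(9 + 484\right)\right)^{2}} = - \frac{43366}{\left(407 + 493\right)^{2}} = - \frac{43366}{900^{2}} = - \frac{43366}{810000} = \left(-43366\right) \frac{1}{810000} = - \frac{21683}{405000}$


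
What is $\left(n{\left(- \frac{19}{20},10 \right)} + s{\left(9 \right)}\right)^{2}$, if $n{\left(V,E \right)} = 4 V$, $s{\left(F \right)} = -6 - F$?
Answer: $\frac{8836}{25} \approx 353.44$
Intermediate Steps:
$\left(n{\left(- \frac{19}{20},10 \right)} + s{\left(9 \right)}\right)^{2} = \left(4 \left(- \frac{19}{20}\right) - 15\right)^{2} = \left(- \frac{19}{5} - 15\right)^{2} = \left(- \frac{94}{5}\right)^{2} = \frac{8836}{25}$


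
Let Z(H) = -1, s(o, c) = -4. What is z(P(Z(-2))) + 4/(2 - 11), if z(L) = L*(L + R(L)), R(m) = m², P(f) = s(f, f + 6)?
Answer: -436/9 ≈ -48.444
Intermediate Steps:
P(f) = -4
z(L) = L*(L + L²)
z(P(Z(-2))) + 4/(2 - 11) = (-4)²*(1 - 4) + 4/(2 - 11) = 16*(-3) + 4/(-9) = -48 - ⅑*4 = -48 - 4/9 = -436/9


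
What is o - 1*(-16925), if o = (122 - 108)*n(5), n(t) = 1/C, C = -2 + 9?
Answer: 16927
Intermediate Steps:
C = 7
n(t) = ⅐ (n(t) = 1/7 = ⅐)
o = 2 (o = (122 - 108)*(⅐) = 14*(⅐) = 2)
o - 1*(-16925) = 2 - 1*(-16925) = 2 + 16925 = 16927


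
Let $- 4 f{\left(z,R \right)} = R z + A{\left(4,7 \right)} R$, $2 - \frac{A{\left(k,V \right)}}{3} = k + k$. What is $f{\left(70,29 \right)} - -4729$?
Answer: $4352$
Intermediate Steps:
$A{\left(k,V \right)} = 6 - 6 k$ ($A{\left(k,V \right)} = 6 - 3 \left(k + k\right) = 6 - 3 \cdot 2 k = 6 - 6 k$)
$f{\left(z,R \right)} = \frac{9 R}{2} - \frac{R z}{4}$ ($f{\left(z,R \right)} = - \frac{R z + \left(6 - 24\right) R}{4} = - \frac{R z - 18 R}{4} = - \frac{- 18 R + R z}{4} = \frac{9 R}{2} - \frac{R z}{4}$)
$f{\left(70,29 \right)} - -4729 = \frac{1}{4} \cdot 29 \left(18 - 70\right) - -4729 = \frac{1}{4} \cdot 29 \left(18 - 70\right) + 4729 = \frac{1}{4} \cdot 29 \left(-52\right) + 4729 = -377 + 4729 = 4352$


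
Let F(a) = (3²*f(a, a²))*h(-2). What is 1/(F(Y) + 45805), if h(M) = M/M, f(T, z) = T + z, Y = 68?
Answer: 1/88033 ≈ 1.1359e-5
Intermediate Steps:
h(M) = 1
F(a) = 9*a + 9*a² (F(a) = (3²*(a + a²))*1 = (9*(a + a²))*1 = (9*a + 9*a²)*1 = 9*a + 9*a²)
1/(F(Y) + 45805) = 1/(9*68*(1 + 68) + 45805) = 1/(9*68*69 + 45805) = 1/(42228 + 45805) = 1/88033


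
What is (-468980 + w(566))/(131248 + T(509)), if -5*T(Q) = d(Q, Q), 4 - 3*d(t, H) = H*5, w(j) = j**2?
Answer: -743120/657087 ≈ -1.1309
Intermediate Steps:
d(t, H) = 4/3 - 5*H/3 (d(t, H) = 4/3 - H*5/3 = 4/3 - 5*H/3)
T(Q) = -4/15 + Q/3 (T(Q) = -(4/3 - 5*Q/3)/5 = -4/15 + Q/3)
(-468980 + w(566))/(131248 + T(509)) = (-468980 + 566**2)/(131248 + (-4/15 + (1/3)*509)) = (-468980 + 320356)/(131248 + (-4/15 + 509/3)) = -148624/(131248 + 847/5) = -148624/657087/5 = -148624*5/657087 = -743120/657087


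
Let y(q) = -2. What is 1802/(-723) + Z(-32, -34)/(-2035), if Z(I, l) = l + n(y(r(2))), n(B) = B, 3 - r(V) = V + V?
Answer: -3641042/1471305 ≈ -2.4747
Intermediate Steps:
r(V) = 3 - 2*V (r(V) = 3 - (V + V) = 3 - 2*V)
Z(I, l) = -2 + l (Z(I, l) = l - 2 = -2 + l)
1802/(-723) + Z(-32, -34)/(-2035) = 1802/(-723) + (-2 - 34)/(-2035) = 1802*(-1/723) - 36*(-1/2035) = -1802/723 + 36/2035 = -3641042/1471305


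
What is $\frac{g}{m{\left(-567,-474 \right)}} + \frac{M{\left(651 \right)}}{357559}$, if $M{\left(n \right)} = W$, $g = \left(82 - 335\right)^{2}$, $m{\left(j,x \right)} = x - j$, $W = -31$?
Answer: $\frac{22886991148}{33252987} \approx 688.27$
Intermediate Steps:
$g = 64009$ ($g = \left(-253\right)^{2} = 64009$)
$M{\left(n \right)} = -31$
$\frac{g}{m{\left(-567,-474 \right)}} + \frac{M{\left(651 \right)}}{357559} = \frac{64009}{-474 - -567} - \frac{31}{357559} = \frac{64009}{-474 + 567} - \frac{31}{357559} = \frac{64009}{93} - \frac{31}{357559} = \frac{22886991148}{33252987}$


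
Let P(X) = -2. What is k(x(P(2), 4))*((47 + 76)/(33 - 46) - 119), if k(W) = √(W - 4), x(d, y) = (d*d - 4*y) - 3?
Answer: -1670*I*√19/13 ≈ -559.95*I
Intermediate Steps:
x(d, y) = -3 + d² - 4*y (x(d, y) = (d² - 4*y) - 3 = -3 + d² - 4*y)
k(W) = √(-4 + W)
k(x(P(2), 4))*((47 + 76)/(33 - 46) - 119) = √(-4 + (-3 + (-2)² - 4*4))*((47 + 76)/(33 - 46) - 119) = √(-4 + (-3 + 4 - 16))*(123/(-13) - 119) = √(-4 - 15)*(123*(-1/13) - 119) = √(-19)*(-123/13 - 119) = (I*√19)*(-1670/13) = -1670*I*√19/13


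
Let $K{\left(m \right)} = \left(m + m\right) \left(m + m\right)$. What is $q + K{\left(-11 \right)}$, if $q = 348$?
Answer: $832$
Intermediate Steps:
$K{\left(m \right)} = 4 m^{2}$ ($K{\left(m \right)} = 2 m 2 m = 4 m^{2}$)
$q + K{\left(-11 \right)} = 348 + 4 \left(-11\right)^{2} = 348 + 4 \cdot 121 = 348 + 484 = 832$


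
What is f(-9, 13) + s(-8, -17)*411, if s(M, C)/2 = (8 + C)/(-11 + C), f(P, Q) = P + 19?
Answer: 3839/14 ≈ 274.21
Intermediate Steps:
f(P, Q) = 19 + P
s(M, C) = 2*(8 + C)/(-11 + C) (s(M, C) = 2*((8 + C)/(-11 + C)) = 2*(8 + C)/(-11 + C))
f(-9, 13) + s(-8, -17)*411 = (19 - 9) + (2*(8 - 17)/(-11 - 17))*411 = 10 + (2*(-9)/(-28))*411 = 10 + (2*(-1/28)*(-9))*411 = 10 + (9/14)*411 = 10 + 3699/14 = 3839/14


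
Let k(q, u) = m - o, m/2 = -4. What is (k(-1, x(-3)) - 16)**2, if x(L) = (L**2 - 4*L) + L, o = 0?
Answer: 576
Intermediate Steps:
m = -8 (m = 2*(-4) = -8)
x(L) = L**2 - 3*L
k(q, u) = -8 (k(q, u) = -8 - 1*0 = -8 + 0 = -8)
(k(-1, x(-3)) - 16)**2 = (-8 - 16)**2 = (-24)**2 = 576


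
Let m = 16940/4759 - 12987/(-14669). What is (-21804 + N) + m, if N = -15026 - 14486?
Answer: -3582047910643/69809771 ≈ -51312.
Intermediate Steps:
N = -29512
m = 310297993/69809771 (m = 16940*(1/4759) - 12987*(-1/14669) = 16940/4759 + 12987/14669 = 310297993/69809771 ≈ 4.4449)
(-21804 + N) + m = (-21804 - 29512) + 310297993/69809771 = -51316 + 310297993/69809771 = -3582047910643/69809771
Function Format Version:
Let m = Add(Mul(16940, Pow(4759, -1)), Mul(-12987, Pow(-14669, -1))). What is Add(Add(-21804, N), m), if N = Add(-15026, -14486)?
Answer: Rational(-3582047910643, 69809771) ≈ -51312.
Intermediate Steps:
N = -29512
m = Rational(310297993, 69809771) (m = Add(Mul(16940, Rational(1, 4759)), Mul(-12987, Rational(-1, 14669))) = Add(Rational(16940, 4759), Rational(12987, 14669)) = Rational(310297993, 69809771) ≈ 4.4449)
Add(Add(-21804, N), m) = Add(Add(-21804, -29512), Rational(310297993, 69809771)) = Add(-51316, Rational(310297993, 69809771)) = Rational(-3582047910643, 69809771)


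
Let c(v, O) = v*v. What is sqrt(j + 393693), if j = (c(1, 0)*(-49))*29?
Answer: 4*sqrt(24517) ≈ 626.32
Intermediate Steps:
c(v, O) = v**2
j = -1421 (j = (1**2*(-49))*29 = (1*(-49))*29 = -49*29 = -1421)
sqrt(j + 393693) = sqrt(-1421 + 393693) = sqrt(392272) = 4*sqrt(24517)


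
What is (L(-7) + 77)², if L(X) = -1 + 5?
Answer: 6561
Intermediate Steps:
L(X) = 4
(L(-7) + 77)² = (4 + 77)² = 81² = 6561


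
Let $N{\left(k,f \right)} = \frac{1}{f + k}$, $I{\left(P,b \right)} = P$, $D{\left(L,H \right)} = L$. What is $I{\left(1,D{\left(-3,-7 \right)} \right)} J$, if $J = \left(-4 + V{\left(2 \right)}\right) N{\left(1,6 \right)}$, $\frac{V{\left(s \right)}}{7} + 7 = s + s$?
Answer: $- \frac{25}{7} \approx -3.5714$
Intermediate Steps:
$V{\left(s \right)} = -49 + 14 s$ ($V{\left(s \right)} = -49 + 7 \left(s + s\right) = -49 + 7 \cdot 2 s = -49 + 14 s$)
$J = - \frac{25}{7}$ ($J = \frac{-4 + \left(-49 + 14 \cdot 2\right)}{6 + 1} = \frac{-4 + \left(-49 + 28\right)}{7} = \left(-4 - 21\right) \frac{1}{7} = \left(-25\right) \frac{1}{7} = - \frac{25}{7} \approx -3.5714$)
$I{\left(1,D{\left(-3,-7 \right)} \right)} J = 1 \left(- \frac{25}{7}\right) = - \frac{25}{7}$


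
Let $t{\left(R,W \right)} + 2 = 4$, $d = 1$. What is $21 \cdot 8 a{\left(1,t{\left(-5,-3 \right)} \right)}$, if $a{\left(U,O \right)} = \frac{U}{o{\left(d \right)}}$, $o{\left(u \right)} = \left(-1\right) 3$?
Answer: $-56$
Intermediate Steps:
$o{\left(u \right)} = -3$
$t{\left(R,W \right)} = 2$ ($t{\left(R,W \right)} = -2 + 4 = 2$)
$a{\left(U,O \right)} = - \frac{U}{3}$ ($a{\left(U,O \right)} = \frac{U}{-3} = U \left(- \frac{1}{3}\right) = - \frac{U}{3}$)
$21 \cdot 8 a{\left(1,t{\left(-5,-3 \right)} \right)} = 21 \cdot 8 \left(\left(- \frac{1}{3}\right) 1\right) = 168 \left(- \frac{1}{3}\right) = -56$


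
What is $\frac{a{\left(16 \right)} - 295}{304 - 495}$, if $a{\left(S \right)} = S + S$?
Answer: $\frac{263}{191} \approx 1.377$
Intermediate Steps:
$a{\left(S \right)} = 2 S$
$\frac{a{\left(16 \right)} - 295}{304 - 495} = \frac{2 \cdot 16 - 295}{304 - 495} = \frac{32 - 295}{-191} = \left(-263\right) \left(- \frac{1}{191}\right) = \frac{263}{191}$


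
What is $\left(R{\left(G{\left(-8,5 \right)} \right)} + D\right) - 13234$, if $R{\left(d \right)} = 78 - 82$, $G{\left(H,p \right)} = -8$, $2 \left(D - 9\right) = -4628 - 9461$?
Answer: $- \frac{40547}{2} \approx -20274.0$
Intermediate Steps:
$D = - \frac{14071}{2}$ ($D = 9 + \frac{-4628 - 9461}{2} = 9 + \frac{1}{2} \left(-14089\right) = 9 - \frac{14089}{2} = - \frac{14071}{2} \approx -7035.5$)
$R{\left(d \right)} = -4$
$\left(R{\left(G{\left(-8,5 \right)} \right)} + D\right) - 13234 = \left(-4 - \frac{14071}{2}\right) - 13234 = - \frac{14079}{2} - 13234 = - \frac{40547}{2}$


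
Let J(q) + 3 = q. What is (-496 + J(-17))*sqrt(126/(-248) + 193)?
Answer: -258*sqrt(739939)/31 ≈ -7159.1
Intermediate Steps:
J(q) = -3 + q
(-496 + J(-17))*sqrt(126/(-248) + 193) = (-496 + (-3 - 17))*sqrt(126/(-248) + 193) = (-496 - 20)*sqrt(126*(-1/248) + 193) = -516*sqrt(-63/124 + 193) = -258*sqrt(739939)/31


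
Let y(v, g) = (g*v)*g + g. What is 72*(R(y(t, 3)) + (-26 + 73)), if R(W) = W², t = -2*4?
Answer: 346176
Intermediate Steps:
t = -8
y(v, g) = g + v*g² (y(v, g) = v*g² + g = g + v*g²)
72*(R(y(t, 3)) + (-26 + 73)) = 72*((3*(1 + 3*(-8)))² + (-26 + 73)) = 72*((3*(1 - 24))² + 47) = 72*((3*(-23))² + 47) = 72*((-69)² + 47) = 72*(4761 + 47) = 72*4808 = 346176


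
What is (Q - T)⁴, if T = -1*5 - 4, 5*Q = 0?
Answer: 6561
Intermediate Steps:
Q = 0 (Q = (⅕)*0 = 0)
T = -9 (T = -5 - 4 = -9)
(Q - T)⁴ = (0 - 1*(-9))⁴ = (0 + 9)⁴ = 9⁴ = 6561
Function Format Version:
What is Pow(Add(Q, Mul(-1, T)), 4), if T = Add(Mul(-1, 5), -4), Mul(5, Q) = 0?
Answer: 6561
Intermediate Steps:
Q = 0 (Q = Mul(Rational(1, 5), 0) = 0)
T = -9 (T = Add(-5, -4) = -9)
Pow(Add(Q, Mul(-1, T)), 4) = Pow(Add(0, Mul(-1, -9)), 4) = Pow(Add(0, 9), 4) = Pow(9, 4) = 6561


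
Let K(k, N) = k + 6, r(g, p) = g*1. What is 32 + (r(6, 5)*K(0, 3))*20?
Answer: 752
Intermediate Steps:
r(g, p) = g
K(k, N) = 6 + k
32 + (r(6, 5)*K(0, 3))*20 = 32 + (6*(6 + 0))*20 = 32 + (6*6)*20 = 32 + 36*20 = 32 + 720 = 752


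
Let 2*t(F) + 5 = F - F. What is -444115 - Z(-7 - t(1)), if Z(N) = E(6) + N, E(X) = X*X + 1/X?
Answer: -1332440/3 ≈ -4.4415e+5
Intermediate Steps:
t(F) = -5/2 (t(F) = -5/2 + (F - F)/2 = -5/2 + (½)*0 = -5/2 + 0 = -5/2)
E(X) = 1/X + X² (E(X) = X² + 1/X = 1/X + X²)
Z(N) = 217/6 + N (Z(N) = (1 + 6³)/6 + N = (1 + 216)/6 + N = (⅙)*217 + N = 217/6 + N)
-444115 - Z(-7 - t(1)) = -444115 - (217/6 + (-7 - 1*(-5/2))) = -444115 - (217/6 + (-7 + 5/2)) = -444115 - (217/6 - 9/2) = -444115 - 1*95/3 = -444115 - 95/3 = -1332440/3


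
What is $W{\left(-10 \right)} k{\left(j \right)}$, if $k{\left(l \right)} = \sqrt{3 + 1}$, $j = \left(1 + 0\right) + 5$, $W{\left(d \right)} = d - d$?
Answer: $0$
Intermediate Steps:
$W{\left(d \right)} = 0$
$j = 6$ ($j = 1 + 5 = 6$)
$k{\left(l \right)} = 2$ ($k{\left(l \right)} = \sqrt{4} = 2$)
$W{\left(-10 \right)} k{\left(j \right)} = 0 \cdot 2 = 0$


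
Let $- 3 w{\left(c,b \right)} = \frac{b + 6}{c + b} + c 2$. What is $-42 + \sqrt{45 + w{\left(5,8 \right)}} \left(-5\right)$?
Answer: $-42 - \frac{5 \sqrt{6981}}{13} \approx -74.135$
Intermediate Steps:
$w{\left(c,b \right)} = - \frac{2 c}{3} - \frac{6 + b}{3 \left(b + c\right)}$ ($w{\left(c,b \right)} = - \frac{\frac{b + 6}{c + b} + c 2}{3} = - \frac{\frac{6 + b}{b + c} + 2 c}{3} = - \frac{2 c + \frac{6 + b}{b + c}}{3} = - \frac{2 c}{3} - \frac{6 + b}{3 \left(b + c\right)}$)
$-42 + \sqrt{45 + w{\left(5,8 \right)}} \left(-5\right) = -42 + \sqrt{45 + \frac{-6 - 8 - 2 \cdot 5^{2} - 16 \cdot 5}{3 \left(8 + 5\right)}} \left(-5\right) = -42 + \sqrt{45 + \frac{-6 - 8 - 50 - 80}{3 \cdot 13}} \left(-5\right) = -42 + \sqrt{45 + \frac{1}{3} \cdot \frac{1}{13} \left(-6 - 8 - 50 - 80\right)} \left(-5\right) = -42 + \sqrt{45 + \frac{1}{3} \cdot \frac{1}{13} \left(-144\right)} \left(-5\right) = -42 + \sqrt{45 - \frac{48}{13}} \left(-5\right) = -42 + \sqrt{\frac{537}{13}} \left(-5\right) = -42 + \frac{\sqrt{6981}}{13} \left(-5\right) = -42 - \frac{5 \sqrt{6981}}{13}$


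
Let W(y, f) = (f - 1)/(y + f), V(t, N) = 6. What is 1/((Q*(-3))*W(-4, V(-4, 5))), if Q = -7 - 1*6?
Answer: 2/195 ≈ 0.010256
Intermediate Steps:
Q = -13 (Q = -7 - 6 = -13)
W(y, f) = (-1 + f)/(f + y)
1/((Q*(-3))*W(-4, V(-4, 5))) = 1/((-13*(-3))*((-1 + 6)/(6 - 4))) = 1/(39*(5/2)) = 1/(195/2) = 2/195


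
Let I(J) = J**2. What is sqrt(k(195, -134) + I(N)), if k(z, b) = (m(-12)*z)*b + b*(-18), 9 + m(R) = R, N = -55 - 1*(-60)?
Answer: sqrt(551167) ≈ 742.41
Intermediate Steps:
N = 5 (N = -55 + 60 = 5)
m(R) = -9 + R
k(z, b) = -18*b - 21*b*z (k(z, b) = ((-9 - 12)*z)*b + b*(-18) = (-21*z)*b - 18*b = -21*b*z - 18*b = -18*b - 21*b*z)
sqrt(k(195, -134) + I(N)) = sqrt(-3*(-134)*(6 + 7*195) + 5**2) = sqrt(-3*(-134)*(6 + 1365) + 25) = sqrt(-3*(-134)*1371 + 25) = sqrt(551142 + 25) = sqrt(551167)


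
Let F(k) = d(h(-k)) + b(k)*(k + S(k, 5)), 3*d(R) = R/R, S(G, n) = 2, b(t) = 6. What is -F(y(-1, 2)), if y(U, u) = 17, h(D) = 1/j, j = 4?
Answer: -343/3 ≈ -114.33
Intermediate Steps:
h(D) = 1/4
d(R) = 1/3 (d(R) = (R/R)/3 = (1/3)*1 = 1/3)
F(k) = 37/3 + 6*k (F(k) = 1/3 + 6*(k + 2) = 1/3 + 6*(2 + k) = 1/3 + (12 + 6*k) = 37/3 + 6*k)
-F(y(-1, 2)) = -(37/3 + 6*17) = -(37/3 + 102) = -1*343/3 = -343/3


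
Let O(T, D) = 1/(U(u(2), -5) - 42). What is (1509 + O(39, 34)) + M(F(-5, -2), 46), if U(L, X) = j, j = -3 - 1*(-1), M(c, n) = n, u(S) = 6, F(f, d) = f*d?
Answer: 68419/44 ≈ 1555.0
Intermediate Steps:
F(f, d) = d*f
j = -2 (j = -3 + 1 = -2)
U(L, X) = -2
O(T, D) = -1/44 (O(T, D) = 1/(-2 - 42) = 1/(-44) = -1/44)
(1509 + O(39, 34)) + M(F(-5, -2), 46) = (1509 - 1/44) + 46 = 66395/44 + 46 = 68419/44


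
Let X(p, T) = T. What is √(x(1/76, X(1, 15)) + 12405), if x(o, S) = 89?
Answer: √12494 ≈ 111.78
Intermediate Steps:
√(x(1/76, X(1, 15)) + 12405) = √(89 + 12405) = √12494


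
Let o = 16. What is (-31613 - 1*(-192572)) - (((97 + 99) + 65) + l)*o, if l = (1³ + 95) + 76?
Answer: 154031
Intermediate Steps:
l = 172 (l = (1 + 95) + 76 = 96 + 76 = 172)
(-31613 - 1*(-192572)) - (((97 + 99) + 65) + l)*o = (-31613 - 1*(-192572)) - (((97 + 99) + 65) + 172)*16 = (-31613 + 192572) - ((196 + 65) + 172)*16 = 160959 - (261 + 172)*16 = 160959 - 433*16 = 160959 - 1*6928 = 160959 - 6928 = 154031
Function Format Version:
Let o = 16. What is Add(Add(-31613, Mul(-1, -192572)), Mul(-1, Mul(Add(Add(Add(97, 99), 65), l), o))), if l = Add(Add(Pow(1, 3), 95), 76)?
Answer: 154031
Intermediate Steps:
l = 172 (l = Add(Add(1, 95), 76) = Add(96, 76) = 172)
Add(Add(-31613, Mul(-1, -192572)), Mul(-1, Mul(Add(Add(Add(97, 99), 65), l), o))) = Add(Add(-31613, Mul(-1, -192572)), Mul(-1, Mul(Add(Add(Add(97, 99), 65), 172), 16))) = Add(Add(-31613, 192572), Mul(-1, Mul(Add(Add(196, 65), 172), 16))) = Add(160959, Mul(-1, Mul(Add(261, 172), 16))) = Add(160959, Mul(-1, Mul(433, 16))) = Add(160959, Mul(-1, 6928)) = Add(160959, -6928) = 154031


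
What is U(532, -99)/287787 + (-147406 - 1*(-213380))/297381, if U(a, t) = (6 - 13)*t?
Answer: 6397514857/28527461949 ≈ 0.22426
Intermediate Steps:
U(a, t) = -7*t
U(532, -99)/287787 + (-147406 - 1*(-213380))/297381 = -7*(-99)/287787 + (-147406 - 1*(-213380))/297381 = 693*(1/287787) + (-147406 + 213380)*(1/297381) = 231/95929 + 65974*(1/297381) = 231/95929 + 65974/297381 = 6397514857/28527461949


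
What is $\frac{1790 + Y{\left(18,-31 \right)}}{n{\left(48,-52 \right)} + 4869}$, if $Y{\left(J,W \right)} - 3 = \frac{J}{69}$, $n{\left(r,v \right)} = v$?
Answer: $\frac{41245}{110791} \approx 0.37228$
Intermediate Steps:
$Y{\left(J,W \right)} = 3 + \frac{J}{69}$
$\frac{1790 + Y{\left(18,-31 \right)}}{n{\left(48,-52 \right)} + 4869} = \frac{1790 + \left(3 + \frac{1}{69} \cdot 18\right)}{-52 + 4869} = \frac{1790 + \left(3 + \frac{6}{23}\right)}{4817} = \left(1790 + \frac{75}{23}\right) \frac{1}{4817} = \frac{41245}{23} \cdot \frac{1}{4817} = \frac{41245}{110791}$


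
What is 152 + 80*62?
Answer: 5112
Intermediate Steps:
152 + 80*62 = 152 + 4960 = 5112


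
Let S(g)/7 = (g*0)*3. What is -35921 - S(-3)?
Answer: -35921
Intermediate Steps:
S(g) = 0 (S(g) = 7*((g*0)*3) = 7*(0*3) = 7*0 = 0)
-35921 - S(-3) = -35921 - 1*0 = -35921 + 0 = -35921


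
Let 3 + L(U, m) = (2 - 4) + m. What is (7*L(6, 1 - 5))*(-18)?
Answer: 1134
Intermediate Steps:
L(U, m) = -5 + m (L(U, m) = -3 + ((2 - 4) + m) = -3 + (-2 + m) = -5 + m)
(7*L(6, 1 - 5))*(-18) = (7*(-5 + (1 - 5)))*(-18) = (7*(-5 - 4))*(-18) = (7*(-9))*(-18) = -63*(-18) = 1134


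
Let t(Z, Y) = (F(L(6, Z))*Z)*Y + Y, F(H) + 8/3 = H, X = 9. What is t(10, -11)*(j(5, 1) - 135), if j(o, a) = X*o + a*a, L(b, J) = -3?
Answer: -163493/3 ≈ -54498.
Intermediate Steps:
F(H) = -8/3 + H
t(Z, Y) = Y - 17*Y*Z/3 (t(Z, Y) = ((-8/3 - 3)*Z)*Y + Y = (-17*Z/3)*Y + Y = -17*Y*Z/3 + Y = Y - 17*Y*Z/3)
j(o, a) = a² + 9*o (j(o, a) = 9*o + a*a = 9*o + a² = a² + 9*o)
t(10, -11)*(j(5, 1) - 135) = ((⅓)*(-11)*(3 - 17*10))*((1² + 9*5) - 135) = ((⅓)*(-11)*(3 - 170))*((1 + 45) - 135) = ((⅓)*(-11)*(-167))*(46 - 135) = (1837/3)*(-89) = -163493/3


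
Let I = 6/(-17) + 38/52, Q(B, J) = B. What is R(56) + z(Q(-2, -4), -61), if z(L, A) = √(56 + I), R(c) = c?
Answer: 56 + √11014198/442 ≈ 63.509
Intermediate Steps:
I = 167/442 (I = 6*(-1/17) + 38*(1/52) = -6/17 + 19/26 = 167/442 ≈ 0.37783)
z(L, A) = √11014198/442 (z(L, A) = √(56 + 167/442) = √(24919/442) = √11014198/442)
R(56) + z(Q(-2, -4), -61) = 56 + √11014198/442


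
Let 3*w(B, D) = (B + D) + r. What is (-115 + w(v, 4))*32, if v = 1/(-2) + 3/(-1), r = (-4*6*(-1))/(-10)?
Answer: -55504/15 ≈ -3700.3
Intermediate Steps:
r = -12/5 (r = -24*(-1)*(-1/10) = 24*(-1/10) = -12/5 ≈ -2.4000)
v = -7/2 (v = 1*(-1/2) + 3*(-1) = -1/2 - 3 = -7/2 ≈ -3.5000)
w(B, D) = -4/5 + B/3 + D/3 (w(B, D) = ((B + D) - 12/5)/3 = (-12/5 + B + D)/3 = -4/5 + B/3 + D/3)
(-115 + w(v, 4))*32 = (-115 + (-4/5 + (1/3)*(-7/2) + (1/3)*4))*32 = (-115 + (-4/5 - 7/6 + 4/3))*32 = (-115 - 19/30)*32 = -3469/30*32 = -55504/15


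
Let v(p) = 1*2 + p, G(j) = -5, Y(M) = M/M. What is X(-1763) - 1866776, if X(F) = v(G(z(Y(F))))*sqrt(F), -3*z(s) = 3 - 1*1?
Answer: -1866776 - 3*I*sqrt(1763) ≈ -1.8668e+6 - 125.96*I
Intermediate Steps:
Y(M) = 1
z(s) = -2/3 (z(s) = -(3 - 1*1)/3 = -(3 - 1)/3 = -1/3*2 = -2/3)
v(p) = 2 + p
X(F) = -3*sqrt(F) (X(F) = (2 - 5)*sqrt(F) = -3*sqrt(F))
X(-1763) - 1866776 = -3*I*sqrt(1763) - 1866776 = -1866776 - 3*I*sqrt(1763)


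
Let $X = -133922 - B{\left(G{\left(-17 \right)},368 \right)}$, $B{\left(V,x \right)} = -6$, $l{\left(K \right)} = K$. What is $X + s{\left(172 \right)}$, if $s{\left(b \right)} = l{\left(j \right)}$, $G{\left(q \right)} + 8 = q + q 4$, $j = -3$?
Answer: $-133919$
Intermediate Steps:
$G{\left(q \right)} = -8 + 5 q$ ($G{\left(q \right)} = -8 + \left(q + q 4\right) = -8 + \left(q + 4 q\right) = -8 + 5 q$)
$s{\left(b \right)} = -3$
$X = -133916$ ($X = -133922 - -6 = -133922 + 6 = -133916$)
$X + s{\left(172 \right)} = -133916 - 3 = -133919$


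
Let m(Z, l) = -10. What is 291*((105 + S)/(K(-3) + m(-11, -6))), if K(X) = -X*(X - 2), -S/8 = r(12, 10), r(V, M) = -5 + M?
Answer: -3783/5 ≈ -756.60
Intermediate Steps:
S = -40 (S = -8*(-5 + 10) = -8*5 = -40)
K(X) = -X*(-2 + X)
291*((105 + S)/(K(-3) + m(-11, -6))) = 291*((105 - 40)/(-3*(2 - 1*(-3)) - 10)) = 291*(65/(-3*(2 + 3) - 10)) = 291*(65/(-3*5 - 10)) = 291*(65/(-15 - 10)) = 291*(65/(-25)) = 291*(65*(-1/25)) = 291*(-13/5) = -3783/5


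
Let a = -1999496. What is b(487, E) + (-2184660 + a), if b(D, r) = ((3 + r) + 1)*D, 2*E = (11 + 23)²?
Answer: -3900722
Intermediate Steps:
E = 578 (E = (11 + 23)²/2 = (½)*34² = (½)*1156 = 578)
b(D, r) = D*(4 + r) (b(D, r) = (4 + r)*D = D*(4 + r))
b(487, E) + (-2184660 + a) = 487*(4 + 578) + (-2184660 - 1999496) = 487*582 - 4184156 = 283434 - 4184156 = -3900722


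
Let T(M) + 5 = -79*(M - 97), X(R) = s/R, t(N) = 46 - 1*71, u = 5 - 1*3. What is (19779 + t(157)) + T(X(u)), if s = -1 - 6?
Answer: 55377/2 ≈ 27689.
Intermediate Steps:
s = -7
u = 2 (u = 5 - 3 = 2)
t(N) = -25 (t(N) = 46 - 71 = -25)
X(R) = -7/R
T(M) = 7658 - 79*M (T(M) = -5 - 79*(M - 97) = -5 - 79*(-97 + M) = -5 + (7663 - 79*M) = 7658 - 79*M)
(19779 + t(157)) + T(X(u)) = (19779 - 25) + (7658 - (-553)/2) = 19754 + (7658 - (-553)/2) = 19754 + (7658 - 79*(-7/2)) = 19754 + (7658 + 553/2) = 19754 + 15869/2 = 55377/2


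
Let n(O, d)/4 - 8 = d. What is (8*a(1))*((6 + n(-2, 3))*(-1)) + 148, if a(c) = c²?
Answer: -252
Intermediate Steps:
n(O, d) = 32 + 4*d
(8*a(1))*((6 + n(-2, 3))*(-1)) + 148 = (8*1²)*((6 + (32 + 4*3))*(-1)) + 148 = (8*1)*((6 + (32 + 12))*(-1)) + 148 = 8*((6 + 44)*(-1)) + 148 = 8*(50*(-1)) + 148 = 8*(-50) + 148 = -400 + 148 = -252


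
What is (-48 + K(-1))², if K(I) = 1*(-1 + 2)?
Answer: 2209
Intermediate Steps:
K(I) = 1 (K(I) = 1*1 = 1)
(-48 + K(-1))² = (-48 + 1)² = (-47)² = 2209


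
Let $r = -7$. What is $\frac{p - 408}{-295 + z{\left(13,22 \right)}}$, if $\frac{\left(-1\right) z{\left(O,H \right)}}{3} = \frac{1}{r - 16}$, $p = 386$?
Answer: $\frac{253}{3391} \approx 0.074609$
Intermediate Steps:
$z{\left(O,H \right)} = \frac{3}{23}$ ($z{\left(O,H \right)} = - \frac{3}{-7 - 16} = - \frac{3}{-23} = \left(-3\right) \left(- \frac{1}{23}\right) = \frac{3}{23}$)
$\frac{p - 408}{-295 + z{\left(13,22 \right)}} = \frac{386 - 408}{-295 + \frac{3}{23}} = - \frac{22}{- \frac{6782}{23}} = \left(-22\right) \left(- \frac{23}{6782}\right) = \frac{253}{3391}$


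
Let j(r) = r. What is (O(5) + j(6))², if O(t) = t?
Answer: 121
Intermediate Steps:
(O(5) + j(6))² = (5 + 6)² = 11² = 121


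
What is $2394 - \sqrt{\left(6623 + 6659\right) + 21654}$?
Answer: $2394 - 2 \sqrt{8734} \approx 2207.1$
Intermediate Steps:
$2394 - \sqrt{\left(6623 + 6659\right) + 21654} = 2394 - \sqrt{13282 + 21654} = 2394 - \sqrt{34936} = 2394 - 2 \sqrt{8734}$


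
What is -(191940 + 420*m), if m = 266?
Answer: -303660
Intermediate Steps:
-(191940 + 420*m) = -420/(1/((266 + 310) + 147)) = -420/(1/(576 + 147)) = -420/(1/723) = -420/1/723 = -420*723 = -303660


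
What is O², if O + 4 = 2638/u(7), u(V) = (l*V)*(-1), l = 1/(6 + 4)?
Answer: 697382464/49 ≈ 1.4232e+7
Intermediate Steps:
l = ⅒ (l = 1/10 = ⅒ ≈ 0.10000)
u(V) = -V/10 (u(V) = (V/10)*(-1) = -V/10)
O = -26408/7 (O = -4 + 2638/((-⅒*7)) = -4 + 2638/(-7/10) = -4 + 2638*(-10/7) = -4 - 26380/7 = -26408/7 ≈ -3772.6)
O² = (-26408/7)² = 697382464/49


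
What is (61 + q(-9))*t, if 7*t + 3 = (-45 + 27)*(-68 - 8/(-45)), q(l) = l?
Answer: 316628/35 ≈ 9046.5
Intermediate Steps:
t = 6089/35 (t = -3/7 + ((-45 + 27)*(-68 - 8/(-45)))/7 = -3/7 + (-18*(-68 - 8*(-1/45)))/7 = -3/7 + (-18*(-68 + 8/45))/7 = -3/7 + (-18*(-3052/45))/7 = -3/7 + (1/7)*(6104/5) = -3/7 + 872/5 = 6089/35 ≈ 173.97)
(61 + q(-9))*t = (61 - 9)*(6089/35) = 52*(6089/35) = 316628/35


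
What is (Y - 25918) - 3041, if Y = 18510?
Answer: -10449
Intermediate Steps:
(Y - 25918) - 3041 = (18510 - 25918) - 3041 = -7408 - 3041 = -10449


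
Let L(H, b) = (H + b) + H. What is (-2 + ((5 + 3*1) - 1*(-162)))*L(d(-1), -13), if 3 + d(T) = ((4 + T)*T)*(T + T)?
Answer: -1176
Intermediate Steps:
d(T) = -3 + 2*T²*(4 + T) (d(T) = -3 + ((4 + T)*T)*(T + T) = -3 + (T*(4 + T))*(2*T) = -3 + 2*T²*(4 + T))
L(H, b) = b + 2*H
(-2 + ((5 + 3*1) - 1*(-162)))*L(d(-1), -13) = (-2 + ((5 + 3*1) - 1*(-162)))*(-13 + 2*(-3 + 2*(-1)³ + 8*(-1)²)) = (-2 + ((5 + 3) + 162))*(-13 + 2*(-3 + 2*(-1) + 8*1)) = (-2 + (8 + 162))*(-13 + 2*(-3 - 2 + 8)) = (-2 + 170)*(-13 + 2*3) = 168*(-13 + 6) = 168*(-7) = -1176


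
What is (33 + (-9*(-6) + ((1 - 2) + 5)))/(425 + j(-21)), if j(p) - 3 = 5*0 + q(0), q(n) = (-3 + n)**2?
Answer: 91/437 ≈ 0.20824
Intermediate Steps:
j(p) = 12 (j(p) = 3 + (5*0 + (-3 + 0)**2) = 3 + (0 + (-3)**2) = 3 + (0 + 9) = 3 + 9 = 12)
(33 + (-9*(-6) + ((1 - 2) + 5)))/(425 + j(-21)) = (33 + (-9*(-6) + ((1 - 2) + 5)))/(425 + 12) = (33 + (54 + (-1 + 5)))/437 = (33 + (54 + 4))*(1/437) = (33 + 58)*(1/437) = 91*(1/437) = 91/437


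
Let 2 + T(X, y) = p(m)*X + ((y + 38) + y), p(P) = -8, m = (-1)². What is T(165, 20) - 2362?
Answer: -3606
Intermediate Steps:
m = 1
T(X, y) = 36 - 8*X + 2*y (T(X, y) = -2 + (-8*X + ((y + 38) + y)) = -2 + (-8*X + ((38 + y) + y)) = -2 + (-8*X + (38 + 2*y)) = -2 + (38 - 8*X + 2*y) = 36 - 8*X + 2*y)
T(165, 20) - 2362 = (36 - 8*165 + 2*20) - 2362 = (36 - 1320 + 40) - 2362 = -1244 - 2362 = -3606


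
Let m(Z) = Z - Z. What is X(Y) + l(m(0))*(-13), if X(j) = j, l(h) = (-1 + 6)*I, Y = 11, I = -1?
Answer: 76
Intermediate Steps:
m(Z) = 0
l(h) = -5 (l(h) = (-1 + 6)*(-1) = 5*(-1) = -5)
X(Y) + l(m(0))*(-13) = 11 - 5*(-13) = 11 + 65 = 76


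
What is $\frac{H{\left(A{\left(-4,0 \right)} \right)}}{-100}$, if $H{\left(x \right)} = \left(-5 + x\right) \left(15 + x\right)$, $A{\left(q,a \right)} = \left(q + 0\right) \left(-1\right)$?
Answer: $\frac{19}{100} \approx 0.19$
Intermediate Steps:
$A{\left(q,a \right)} = - q$ ($A{\left(q,a \right)} = q \left(-1\right) = - q$)
$\frac{H{\left(A{\left(-4,0 \right)} \right)}}{-100} = \frac{-75 + \left(\left(-1\right) \left(-4\right)\right)^{2} + 10 \left(\left(-1\right) \left(-4\right)\right)}{-100} = \left(-75 + 4^{2} + 10 \cdot 4\right) \left(- \frac{1}{100}\right) = \left(-75 + 16 + 40\right) \left(- \frac{1}{100}\right) = \left(-19\right) \left(- \frac{1}{100}\right) = \frac{19}{100}$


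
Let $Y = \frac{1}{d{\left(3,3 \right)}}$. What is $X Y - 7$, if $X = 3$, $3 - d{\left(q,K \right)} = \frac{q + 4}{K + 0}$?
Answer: $- \frac{5}{2} \approx -2.5$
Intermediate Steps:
$d{\left(q,K \right)} = 3 - \frac{4 + q}{K}$ ($d{\left(q,K \right)} = 3 - \frac{q + 4}{K + 0} = 3 - \frac{4 + q}{K}$)
$Y = \frac{3}{2}$ ($Y = \frac{1}{\frac{1}{3} \left(-4 - 3 + 3 \cdot 3\right)} = \frac{1}{\frac{1}{3} \left(-4 - 3 + 9\right)} = \frac{1}{\frac{1}{3} \cdot 2} = \frac{1}{\frac{2}{3}} = \frac{3}{2} \approx 1.5$)
$X Y - 7 = 3 \cdot \frac{3}{2} - 7 = \frac{9}{2} - 7 = - \frac{5}{2}$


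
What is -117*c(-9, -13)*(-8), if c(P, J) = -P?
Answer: 8424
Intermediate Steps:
-117*c(-9, -13)*(-8) = -(-117)*(-9)*(-8) = -117*9*(-8) = -1053*(-8) = 8424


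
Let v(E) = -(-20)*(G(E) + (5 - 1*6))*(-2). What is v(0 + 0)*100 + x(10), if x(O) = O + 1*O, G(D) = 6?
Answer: -19980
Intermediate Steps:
x(O) = 2*O (x(O) = O + O = 2*O)
v(E) = -200 (v(E) = -(-20)*(6 + (5 - 1*6))*(-2) = -(-20)*(6 + (5 - 6))*(-2) = -(-20)*(6 - 1)*(-2) = -(-20)*5*(-2) = -5*(-20)*(-2) = 100*(-2) = -200)
v(0 + 0)*100 + x(10) = -200*100 + 2*10 = -20000 + 20 = -19980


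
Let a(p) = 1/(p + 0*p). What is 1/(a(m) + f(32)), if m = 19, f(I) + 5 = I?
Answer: 19/514 ≈ 0.036965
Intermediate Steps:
f(I) = -5 + I
a(p) = 1/p (a(p) = 1/(p + 0) = 1/p)
1/(a(m) + f(32)) = 1/(1/19 + (-5 + 32)) = 1/(1/19 + 27) = 1/(514/19) = 19/514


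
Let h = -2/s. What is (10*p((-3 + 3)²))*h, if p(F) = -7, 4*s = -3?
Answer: -560/3 ≈ -186.67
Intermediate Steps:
s = -¾ (s = (¼)*(-3) = -¾ ≈ -0.75000)
h = 8/3 (h = -2/(-¾) = -2*(-4/3) = 8/3 ≈ 2.6667)
(10*p((-3 + 3)²))*h = (10*(-7))*(8/3) = -70*8/3 = -560/3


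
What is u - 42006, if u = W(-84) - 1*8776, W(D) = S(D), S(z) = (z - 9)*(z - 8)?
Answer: -42226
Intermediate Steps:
S(z) = (-9 + z)*(-8 + z)
W(D) = 72 + D**2 - 17*D
u = -220 (u = (72 + (-84)**2 - 17*(-84)) - 1*8776 = (72 + 7056 + 1428) - 8776 = 8556 - 8776 = -220)
u - 42006 = -220 - 42006 = -42226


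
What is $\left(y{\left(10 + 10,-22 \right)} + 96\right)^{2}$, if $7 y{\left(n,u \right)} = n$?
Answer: $\frac{478864}{49} \approx 9772.7$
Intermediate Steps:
$y{\left(n,u \right)} = \frac{n}{7}$
$\left(y{\left(10 + 10,-22 \right)} + 96\right)^{2} = \left(\frac{10 + 10}{7} + 96\right)^{2} = \left(\frac{1}{7} \cdot 20 + 96\right)^{2} = \left(\frac{20}{7} + 96\right)^{2} = \left(\frac{692}{7}\right)^{2} = \frac{478864}{49}$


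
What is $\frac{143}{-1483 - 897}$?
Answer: $- \frac{143}{2380} \approx -0.060084$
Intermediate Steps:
$\frac{143}{-1483 - 897} = \frac{143}{-2380} = 143 \left(- \frac{1}{2380}\right) = - \frac{143}{2380}$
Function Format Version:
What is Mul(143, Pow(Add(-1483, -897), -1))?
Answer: Rational(-143, 2380) ≈ -0.060084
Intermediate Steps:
Mul(143, Pow(Add(-1483, -897), -1)) = Mul(143, Pow(-2380, -1)) = Mul(143, Rational(-1, 2380)) = Rational(-143, 2380)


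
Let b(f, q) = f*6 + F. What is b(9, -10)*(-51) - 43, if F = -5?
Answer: -2542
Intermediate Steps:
b(f, q) = -5 + 6*f (b(f, q) = f*6 - 5 = 6*f - 5 = -5 + 6*f)
b(9, -10)*(-51) - 43 = (-5 + 6*9)*(-51) - 43 = (-5 + 54)*(-51) - 43 = 49*(-51) - 43 = -2499 - 43 = -2542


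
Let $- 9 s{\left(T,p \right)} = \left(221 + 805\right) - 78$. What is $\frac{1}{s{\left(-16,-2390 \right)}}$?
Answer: $- \frac{3}{316} \approx -0.0094937$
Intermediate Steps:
$s{\left(T,p \right)} = - \frac{316}{3}$ ($s{\left(T,p \right)} = - \frac{\left(221 + 805\right) - 78}{9} = - \frac{1026 - 78}{9} = \left(- \frac{1}{9}\right) 948 = - \frac{316}{3}$)
$\frac{1}{s{\left(-16,-2390 \right)}} = \frac{1}{- \frac{316}{3}} = - \frac{3}{316}$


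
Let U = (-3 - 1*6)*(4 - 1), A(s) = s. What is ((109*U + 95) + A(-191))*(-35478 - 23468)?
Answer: 179136894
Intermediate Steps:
U = -27 (U = (-3 - 6)*3 = -9*3 = -27)
((109*U + 95) + A(-191))*(-35478 - 23468) = ((109*(-27) + 95) - 191)*(-35478 - 23468) = ((-2943 + 95) - 191)*(-58946) = (-2848 - 191)*(-58946) = -3039*(-58946) = 179136894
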